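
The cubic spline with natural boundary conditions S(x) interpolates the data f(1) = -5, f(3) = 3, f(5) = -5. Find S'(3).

Let σ_i = S''(x_i). Step sizes h_i = 2, 2; slopes of the chords Δ_i = (y_(i+1) - y_i)/h_i = 4, -4.
  2·σ_0 + 8·σ_1 + 2·σ_2 = 6(Δ_1 - Δ_0) = -48
Natural end conditions: σ_0 = σ_2 = 0.
Solving: σ_0 = 0, σ_1 = -6, σ_2 = 0.
On [3, 5], S'(x) = b_1 + 2c_1·(x - 3) + 3d_1·(x - 3)² with b_1 = Δ_1 - h_1(2σ_1 + σ_2)/6 = 0, c_1 = σ_1/2 = -3, d_1 = (σ_2 - σ_1)/(6h_1) = 1/2. So S'(3) = 0.

0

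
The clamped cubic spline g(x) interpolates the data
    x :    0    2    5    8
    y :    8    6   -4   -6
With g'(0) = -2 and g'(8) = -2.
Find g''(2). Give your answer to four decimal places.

With m_i denoting the second derivative at x_i, h_i = 2, 3, 3, and Δ_i = (y_(i+1) − y_i)/h_i = -1, -10/3, -2/3:
  2·m_0 + 10·m_1 + 3·m_2 = 6(Δ_1 - Δ_0) = -14
  3·m_1 + 12·m_2 + 3·m_3 = 6(Δ_2 - Δ_1) = 16
Clamped end conditions give two more equations: 2h_0·m_0 + h_0·m_1 = 6(Δ_0 - g'(0)) = 6 and h_2·m_2 + 2h_2·m_3 = 6(g'(8) - Δ_2) = -8.
Solving the tridiagonal system: m_0 = 55/19, m_1 = -53/19, m_2 = 154/57, m_3 = -51/19.

-2.7895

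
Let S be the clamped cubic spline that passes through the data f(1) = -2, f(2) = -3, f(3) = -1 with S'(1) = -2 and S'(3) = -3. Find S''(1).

Put M_i = S'' at the i-th knot. Here h = (1, 1) and Δ = (-1, 2), so the interior equations h_(i-1)·M_(i-1) + 2(h_(i-1)+h_i)·M_i + h_i·M_(i+1) = 6(Δ_i − Δ_(i-1)) read
  1·M_0 + 4·M_1 + 1·M_2 = 6(Δ_1 - Δ_0) = 18
Clamped end conditions give two more equations: 2h_0·M_0 + h_0·M_1 = 6(Δ_0 - S'(1)) = 6 and h_1·M_1 + 2h_1·M_2 = 6(S'(3) - Δ_1) = -30.
Forward elimination and back-substitution give M_0 = -2, M_1 = 10, M_2 = -20.

-2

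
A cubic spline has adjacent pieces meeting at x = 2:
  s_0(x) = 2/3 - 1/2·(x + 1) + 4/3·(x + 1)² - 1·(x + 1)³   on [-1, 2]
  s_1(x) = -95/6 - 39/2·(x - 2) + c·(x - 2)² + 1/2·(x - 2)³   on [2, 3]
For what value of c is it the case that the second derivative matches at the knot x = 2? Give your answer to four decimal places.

-7.6667

s_0''(x) = 8/3 - 6·(x + 1), so s_0''(2) = -46/3. On the right, s_1''(2) = 2c, so c = -23/3.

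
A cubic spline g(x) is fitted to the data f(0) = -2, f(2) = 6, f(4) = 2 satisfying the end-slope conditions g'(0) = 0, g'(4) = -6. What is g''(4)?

With M_i denoting the second derivative at x_i, h_i = 2, 2, and Δ_i = (y_(i+1) − y_i)/h_i = 4, -2:
  2·M_0 + 8·M_1 + 2·M_2 = 6(Δ_1 - Δ_0) = -36
Clamped end conditions give two more equations: 2h_0·M_0 + h_0·M_1 = 6(Δ_0 - g'(0)) = 24 and h_1·M_1 + 2h_1·M_2 = 6(g'(4) - Δ_1) = -24.
Solving the tridiagonal system: M_0 = 9, M_1 = -6, M_2 = -3.

-3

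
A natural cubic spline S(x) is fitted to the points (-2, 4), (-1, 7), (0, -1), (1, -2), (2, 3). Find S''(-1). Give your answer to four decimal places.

-20.0357

Write M_i for S''(x_i). With h_i = 1, 1, 1, 1 and divided differences Δ_i = 3, -8, -1, 5, the continuity of S' gives the tridiagonal system
  1·M_0 + 4·M_1 + 1·M_2 = 6(Δ_1 - Δ_0) = -66
  1·M_1 + 4·M_2 + 1·M_3 = 6(Δ_2 - Δ_1) = 42
  1·M_2 + 4·M_3 + 1·M_4 = 6(Δ_3 - Δ_2) = 36
Natural end conditions: M_0 = M_4 = 0.
Solving: M_0 = 0, M_1 = -561/28, M_2 = 99/7, M_3 = 153/28, M_4 = 0.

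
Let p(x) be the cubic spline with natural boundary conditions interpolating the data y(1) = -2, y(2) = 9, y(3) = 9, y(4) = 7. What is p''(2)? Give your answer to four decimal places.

-16.8000

With M_i denoting the second derivative at x_i, h_i = 1, 1, 1, and Δ_i = (y_(i+1) − y_i)/h_i = 11, 0, -2:
  1·M_0 + 4·M_1 + 1·M_2 = 6(Δ_1 - Δ_0) = -66
  1·M_1 + 4·M_2 + 1·M_3 = 6(Δ_2 - Δ_1) = -12
Natural end conditions: M_0 = M_3 = 0.
Hence M_0 = 0, M_1 = -84/5, M_2 = 6/5, M_3 = 0.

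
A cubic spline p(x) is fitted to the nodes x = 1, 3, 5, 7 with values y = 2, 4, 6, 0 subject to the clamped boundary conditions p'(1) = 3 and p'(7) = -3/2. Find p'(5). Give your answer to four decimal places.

Let m_i = p''(x_i). Step sizes h_i = 2, 2, 2; slopes of the chords Δ_i = (y_(i+1) - y_i)/h_i = 1, 1, -3.
  2·m_0 + 8·m_1 + 2·m_2 = 6(Δ_1 - Δ_0) = 0
  2·m_1 + 8·m_2 + 2·m_3 = 6(Δ_2 - Δ_1) = -24
Clamped end conditions give two more equations: 2h_0·m_0 + h_0·m_1 = 6(Δ_0 - p'(1)) = -12 and h_2·m_2 + 2h_2·m_3 = 6(p'(7) - Δ_2) = 9.
Hence m_0 = -41/10, m_1 = 11/5, m_2 = -47/10, m_3 = 23/5.
On [5, 7], p'(x) = b_2 + 2c_2·(x - 5) + 3d_2·(x - 5)² with b_2 = Δ_2 - h_2(2m_2 + m_3)/6 = -7/5, c_2 = m_2/2 = -47/20, d_2 = (m_3 - m_2)/(6h_2) = 31/40. So p'(5) = -7/5.

-1.4000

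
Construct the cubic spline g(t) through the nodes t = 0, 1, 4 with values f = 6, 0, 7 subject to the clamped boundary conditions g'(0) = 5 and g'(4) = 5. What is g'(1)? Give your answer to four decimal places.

-8.3750

With m_i denoting the second derivative at x_i, h_i = 1, 3, and Δ_i = (y_(i+1) − y_i)/h_i = -6, 7/3:
  1·m_0 + 8·m_1 + 3·m_2 = 6(Δ_1 - Δ_0) = 50
Clamped end conditions give two more equations: 2h_0·m_0 + h_0·m_1 = 6(Δ_0 - g'(0)) = -66 and h_1·m_1 + 2h_1·m_2 = 6(g'(4) - Δ_1) = 16.
Forward elimination and back-substitution give m_0 = -157/4, m_1 = 25/2, m_2 = -43/12.
On [1, 4], g'(t) = b_1 + 2c_1·(t - 1) + 3d_1·(t - 1)² with b_1 = Δ_1 - h_1(2m_1 + m_2)/6 = -67/8, c_1 = m_1/2 = 25/4, d_1 = (m_2 - m_1)/(6h_1) = -193/216. So g'(1) = -67/8.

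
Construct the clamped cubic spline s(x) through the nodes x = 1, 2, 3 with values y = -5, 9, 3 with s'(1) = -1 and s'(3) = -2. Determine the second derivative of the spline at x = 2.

-59

Let M_i = s''(x_i). Step sizes h_i = 1, 1; slopes of the chords Δ_i = (y_(i+1) - y_i)/h_i = 14, -6.
  1·M_0 + 4·M_1 + 1·M_2 = 6(Δ_1 - Δ_0) = -120
Clamped end conditions give two more equations: 2h_0·M_0 + h_0·M_1 = 6(Δ_0 - s'(1)) = 90 and h_1·M_1 + 2h_1·M_2 = 6(s'(3) - Δ_1) = 24.
Solving: M_0 = 149/2, M_1 = -59, M_2 = 83/2.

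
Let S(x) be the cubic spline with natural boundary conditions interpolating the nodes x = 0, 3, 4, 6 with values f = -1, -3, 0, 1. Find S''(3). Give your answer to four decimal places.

Put σ_i = S'' at the i-th knot. Here h = (3, 1, 2) and Δ = (-2/3, 3, 1/2), so the interior equations h_(i-1)·σ_(i-1) + 2(h_(i-1)+h_i)·σ_i + h_i·σ_(i+1) = 6(Δ_i − Δ_(i-1)) read
  3·σ_0 + 8·σ_1 + 1·σ_2 = 6(Δ_1 - Δ_0) = 22
  1·σ_1 + 6·σ_2 + 2·σ_3 = 6(Δ_2 - Δ_1) = -15
Natural end conditions: σ_0 = σ_3 = 0.
Solving the tridiagonal system: σ_0 = 0, σ_1 = 147/47, σ_2 = -142/47, σ_3 = 0.

3.1277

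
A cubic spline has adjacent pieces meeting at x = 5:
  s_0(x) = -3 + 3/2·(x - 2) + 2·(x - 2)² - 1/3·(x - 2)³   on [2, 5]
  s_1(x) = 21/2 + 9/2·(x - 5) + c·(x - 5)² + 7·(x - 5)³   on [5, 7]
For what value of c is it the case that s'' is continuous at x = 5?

s_0''(x) = 4 - 2·(x - 2), so s_0''(5) = -2. On the right, s_1''(5) = 2c, so c = -1.

-1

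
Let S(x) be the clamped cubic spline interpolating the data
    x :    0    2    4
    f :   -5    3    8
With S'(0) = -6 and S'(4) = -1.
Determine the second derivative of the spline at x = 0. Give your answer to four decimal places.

Write m_i for S''(x_i). With h_i = 2, 2 and divided differences Δ_i = 4, 5/2, the continuity of S' gives the tridiagonal system
  2·m_0 + 8·m_1 + 2·m_2 = 6(Δ_1 - Δ_0) = -9
Clamped end conditions give two more equations: 2h_0·m_0 + h_0·m_1 = 6(Δ_0 - S'(0)) = 60 and h_1·m_1 + 2h_1·m_2 = 6(S'(4) - Δ_1) = -21.
Hence m_0 = 139/8, m_1 = -19/4, m_2 = -23/8.

17.3750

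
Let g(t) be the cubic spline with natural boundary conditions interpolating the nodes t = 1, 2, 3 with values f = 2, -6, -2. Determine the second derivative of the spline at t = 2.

18

Let M_i = g''(x_i). Step sizes h_i = 1, 1; slopes of the chords Δ_i = (y_(i+1) - y_i)/h_i = -8, 4.
  1·M_0 + 4·M_1 + 1·M_2 = 6(Δ_1 - Δ_0) = 72
Natural end conditions: M_0 = M_2 = 0.
Forward elimination and back-substitution give M_0 = 0, M_1 = 18, M_2 = 0.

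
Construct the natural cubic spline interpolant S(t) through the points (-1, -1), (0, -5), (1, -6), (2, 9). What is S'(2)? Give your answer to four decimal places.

19.0667

Let σ_i = S''(x_i). Step sizes h_i = 1, 1, 1; slopes of the chords Δ_i = (y_(i+1) - y_i)/h_i = -4, -1, 15.
  1·σ_0 + 4·σ_1 + 1·σ_2 = 6(Δ_1 - Δ_0) = 18
  1·σ_1 + 4·σ_2 + 1·σ_3 = 6(Δ_2 - Δ_1) = 96
Natural end conditions: σ_0 = σ_3 = 0.
Hence σ_0 = 0, σ_1 = -8/5, σ_2 = 122/5, σ_3 = 0.
On [1, 2], S'(t) = b_2 + 2c_2·(t - 1) + 3d_2·(t - 1)² with b_2 = Δ_2 - h_2(2σ_2 + σ_3)/6 = 103/15, c_2 = σ_2/2 = 61/5, d_2 = (σ_3 - σ_2)/(6h_2) = -61/15. So S'(2) = 286/15.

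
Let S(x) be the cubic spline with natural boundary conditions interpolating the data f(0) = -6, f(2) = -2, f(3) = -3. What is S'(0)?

3

Let M_i = S''(x_i). Step sizes h_i = 2, 1; slopes of the chords Δ_i = (y_(i+1) - y_i)/h_i = 2, -1.
  2·M_0 + 6·M_1 + 1·M_2 = 6(Δ_1 - Δ_0) = -18
Natural end conditions: M_0 = M_2 = 0.
Solving the tridiagonal system: M_0 = 0, M_1 = -3, M_2 = 0.
On [0, 2], S'(x) = b_0 + 2c_0·x + 3d_0·x² with b_0 = Δ_0 - h_0(2M_0 + M_1)/6 = 3, c_0 = M_0/2 = 0, d_0 = (M_1 - M_0)/(6h_0) = -1/4. So S'(0) = 3.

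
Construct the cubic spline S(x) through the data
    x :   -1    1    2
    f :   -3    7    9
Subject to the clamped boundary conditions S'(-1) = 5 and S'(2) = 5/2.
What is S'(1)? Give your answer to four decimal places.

Let σ_i = S''(x_i). Step sizes h_i = 2, 1; slopes of the chords Δ_i = (y_(i+1) - y_i)/h_i = 5, 2.
  2·σ_0 + 6·σ_1 + 1·σ_2 = 6(Δ_1 - Δ_0) = -18
Clamped end conditions give two more equations: 2h_0·σ_0 + h_0·σ_1 = 6(Δ_0 - S'(-1)) = 0 and h_1·σ_1 + 2h_1·σ_2 = 6(S'(2) - Δ_1) = 3.
Solving: σ_0 = 13/6, σ_1 = -13/3, σ_2 = 11/3.
On [1, 2], S'(x) = b_1 + 2c_1·(x - 1) + 3d_1·(x - 1)² with b_1 = Δ_1 - h_1(2σ_1 + σ_2)/6 = 17/6, c_1 = σ_1/2 = -13/6, d_1 = (σ_2 - σ_1)/(6h_1) = 4/3. So S'(1) = 17/6.

2.8333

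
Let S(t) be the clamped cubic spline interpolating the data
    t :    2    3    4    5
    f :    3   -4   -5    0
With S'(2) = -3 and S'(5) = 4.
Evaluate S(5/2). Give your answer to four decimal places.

Write σ_i for S''(x_i). With h_i = 1, 1, 1 and divided differences Δ_i = -7, -1, 5, the continuity of S' gives the tridiagonal system
  1·σ_0 + 4·σ_1 + 1·σ_2 = 6(Δ_1 - Δ_0) = 36
  1·σ_1 + 4·σ_2 + 1·σ_3 = 6(Δ_2 - Δ_1) = 36
Clamped end conditions give two more equations: 2h_0·σ_0 + h_0·σ_1 = 6(Δ_0 - S'(2)) = -24 and h_2·σ_2 + 2h_2·σ_3 = 6(S'(5) - Δ_2) = -6.
Solving the tridiagonal system: σ_0 = -266/15, σ_1 = 172/15, σ_2 = 118/15, σ_3 = -104/15.
On [2, 3], S(t) = 3 - 3·(t - 2) - 133/15·(t - 2)² + 73/15·(t - 2)³.
With (t - 2) = 1/2: S(5/2) = -13/120.

-0.1083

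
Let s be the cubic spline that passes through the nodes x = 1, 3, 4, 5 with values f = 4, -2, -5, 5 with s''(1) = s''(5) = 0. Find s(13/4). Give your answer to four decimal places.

Write M_i for s''(x_i). With h_i = 2, 1, 1 and divided differences Δ_i = -3, -3, 10, the continuity of s' gives the tridiagonal system
  2·M_0 + 6·M_1 + 1·M_2 = 6(Δ_1 - Δ_0) = 0
  1·M_1 + 4·M_2 + 1·M_3 = 6(Δ_2 - Δ_1) = 78
Natural end conditions: M_0 = M_3 = 0.
Hence M_0 = 0, M_1 = -78/23, M_2 = 468/23, M_3 = 0.
On [3, 4], s(x) = -2 - 121/23·(x - 3) - 39/23·(x - 3)² + 91/23·(x - 3)³.
With (x - 3) = 1/4: s(13/4) = -215/64.

-3.3594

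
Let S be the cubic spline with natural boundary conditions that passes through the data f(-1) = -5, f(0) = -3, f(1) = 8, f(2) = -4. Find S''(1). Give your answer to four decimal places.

Put M_i = S'' at the i-th knot. Here h = (1, 1, 1) and Δ = (2, 11, -12), so the interior equations h_(i-1)·M_(i-1) + 2(h_(i-1)+h_i)·M_i + h_i·M_(i+1) = 6(Δ_i − Δ_(i-1)) read
  1·M_0 + 4·M_1 + 1·M_2 = 6(Δ_1 - Δ_0) = 54
  1·M_1 + 4·M_2 + 1·M_3 = 6(Δ_2 - Δ_1) = -138
Natural end conditions: M_0 = M_3 = 0.
Solving: M_0 = 0, M_1 = 118/5, M_2 = -202/5, M_3 = 0.

-40.4000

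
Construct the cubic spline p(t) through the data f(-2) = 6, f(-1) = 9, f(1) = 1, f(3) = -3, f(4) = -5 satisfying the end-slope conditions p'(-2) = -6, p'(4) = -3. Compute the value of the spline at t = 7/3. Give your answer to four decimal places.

-2.3939

Let m_i = p''(x_i). Step sizes h_i = 1, 2, 2, 1; slopes of the chords Δ_i = (y_(i+1) - y_i)/h_i = 3, -4, -2, -2.
  1·m_0 + 6·m_1 + 2·m_2 = 6(Δ_1 - Δ_0) = -42
  2·m_1 + 8·m_2 + 2·m_3 = 6(Δ_2 - Δ_1) = 12
  2·m_2 + 6·m_3 + 1·m_4 = 6(Δ_3 - Δ_2) = 0
Clamped end conditions give two more equations: 2h_0·m_0 + h_0·m_1 = 6(Δ_0 - p'(-2)) = 54 and h_3·m_3 + 2h_3·m_4 = 6(p'(4) - Δ_3) = -6.
Hence m_0 = 377/11, m_1 = -160/11, m_2 = 11/2, m_3 = -16/11, m_4 = -25/11.
On [1, 3], p(t) = 1 - 57/11·(t - 1) + 11/4·(t - 1)² - 51/88·(t - 1)³.
With (t - 1) = 4/3: p(7/3) = -79/33.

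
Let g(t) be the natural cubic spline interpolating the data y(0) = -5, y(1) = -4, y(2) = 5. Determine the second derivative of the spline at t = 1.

12

With M_i denoting the second derivative at x_i, h_i = 1, 1, and Δ_i = (y_(i+1) − y_i)/h_i = 1, 9:
  1·M_0 + 4·M_1 + 1·M_2 = 6(Δ_1 - Δ_0) = 48
Natural end conditions: M_0 = M_2 = 0.
Solving the tridiagonal system: M_0 = 0, M_1 = 12, M_2 = 0.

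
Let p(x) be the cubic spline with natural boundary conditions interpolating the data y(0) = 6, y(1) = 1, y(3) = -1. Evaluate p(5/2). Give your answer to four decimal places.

Put M_i = p'' at the i-th knot. Here h = (1, 2) and Δ = (-5, -1), so the interior equations h_(i-1)·M_(i-1) + 2(h_(i-1)+h_i)·M_i + h_i·M_(i+1) = 6(Δ_i − Δ_(i-1)) read
  1·M_0 + 6·M_1 + 2·M_2 = 6(Δ_1 - Δ_0) = 24
Natural end conditions: M_0 = M_2 = 0.
Forward elimination and back-substitution give M_0 = 0, M_1 = 4, M_2 = 0.
On [1, 3], p(x) = 1 - 11/3·(x - 1) + 2·(x - 1)² - 1/3·(x - 1)³.
With (x - 1) = 3/2: p(5/2) = -9/8.

-1.1250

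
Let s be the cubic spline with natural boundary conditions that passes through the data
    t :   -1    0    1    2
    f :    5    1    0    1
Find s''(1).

Let M_i = s''(x_i). Step sizes h_i = 1, 1, 1; slopes of the chords Δ_i = (y_(i+1) - y_i)/h_i = -4, -1, 1.
  1·M_0 + 4·M_1 + 1·M_2 = 6(Δ_1 - Δ_0) = 18
  1·M_1 + 4·M_2 + 1·M_3 = 6(Δ_2 - Δ_1) = 12
Natural end conditions: M_0 = M_3 = 0.
Solving the tridiagonal system: M_0 = 0, M_1 = 4, M_2 = 2, M_3 = 0.

2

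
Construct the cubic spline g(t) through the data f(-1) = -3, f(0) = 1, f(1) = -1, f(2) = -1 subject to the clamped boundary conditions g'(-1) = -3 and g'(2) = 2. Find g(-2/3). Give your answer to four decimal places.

-2.6247

Let σ_i = g''(x_i). Step sizes h_i = 1, 1, 1; slopes of the chords Δ_i = (y_(i+1) - y_i)/h_i = 4, -2, 0.
  1·σ_0 + 4·σ_1 + 1·σ_2 = 6(Δ_1 - Δ_0) = -36
  1·σ_1 + 4·σ_2 + 1·σ_3 = 6(Δ_2 - Δ_1) = 12
Clamped end conditions give two more equations: 2h_0·σ_0 + h_0·σ_1 = 6(Δ_0 - g'(-1)) = 42 and h_2·σ_2 + 2h_2·σ_3 = 6(g'(2) - Δ_2) = 12.
Solving the tridiagonal system: σ_0 = 452/15, σ_1 = -274/15, σ_2 = 104/15, σ_3 = 38/15.
On [-1, 0], g(t) = -3 - 3·(t + 1) + 226/15·(t + 1)² - 121/15·(t + 1)³.
With (t + 1) = 1/3: g(-2/3) = -1063/405.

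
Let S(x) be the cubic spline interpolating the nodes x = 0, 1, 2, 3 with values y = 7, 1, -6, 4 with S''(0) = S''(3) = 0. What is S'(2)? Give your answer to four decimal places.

Write M_i for S''(x_i). With h_i = 1, 1, 1 and divided differences Δ_i = -6, -7, 10, the continuity of S' gives the tridiagonal system
  1·M_0 + 4·M_1 + 1·M_2 = 6(Δ_1 - Δ_0) = -6
  1·M_1 + 4·M_2 + 1·M_3 = 6(Δ_2 - Δ_1) = 102
Natural end conditions: M_0 = M_3 = 0.
Solving: M_0 = 0, M_1 = -42/5, M_2 = 138/5, M_3 = 0.
On [2, 3], S'(x) = b_2 + 2c_2·(x - 2) + 3d_2·(x - 2)² with b_2 = Δ_2 - h_2(2M_2 + M_3)/6 = 4/5, c_2 = M_2/2 = 69/5, d_2 = (M_3 - M_2)/(6h_2) = -23/5. So S'(2) = 4/5.

0.8000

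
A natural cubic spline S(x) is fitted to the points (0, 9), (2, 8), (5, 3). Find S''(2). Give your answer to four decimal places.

-0.7000

With M_i denoting the second derivative at x_i, h_i = 2, 3, and Δ_i = (y_(i+1) − y_i)/h_i = -1/2, -5/3:
  2·M_0 + 10·M_1 + 3·M_2 = 6(Δ_1 - Δ_0) = -7
Natural end conditions: M_0 = M_2 = 0.
Forward elimination and back-substitution give M_0 = 0, M_1 = -7/10, M_2 = 0.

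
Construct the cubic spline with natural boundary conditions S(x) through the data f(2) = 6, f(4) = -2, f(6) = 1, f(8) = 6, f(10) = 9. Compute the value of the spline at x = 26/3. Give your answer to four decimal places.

Write σ_i for S''(x_i). With h_i = 2, 2, 2, 2 and divided differences Δ_i = -4, 3/2, 5/2, 3/2, the continuity of S' gives the tridiagonal system
  2·σ_0 + 8·σ_1 + 2·σ_2 = 6(Δ_1 - Δ_0) = 33
  2·σ_1 + 8·σ_2 + 2·σ_3 = 6(Δ_2 - Δ_1) = 6
  2·σ_2 + 8·σ_3 + 2·σ_4 = 6(Δ_3 - Δ_2) = -6
Natural end conditions: σ_0 = σ_4 = 0.
Forward elimination and back-substitution give σ_0 = 0, σ_1 = 465/112, σ_2 = -3/28, σ_3 = -81/112, σ_4 = 0.
On [8, 10], S(x) = 6 + 111/56·(x - 8) - 81/224·(x - 8)² + 27/448·(x - 8)³.
With (x - 8) = 2/3: S(26/3) = 201/28.

7.1786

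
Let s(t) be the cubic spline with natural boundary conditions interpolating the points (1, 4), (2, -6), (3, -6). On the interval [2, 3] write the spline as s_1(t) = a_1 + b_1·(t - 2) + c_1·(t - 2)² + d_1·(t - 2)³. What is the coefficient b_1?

-5

Put M_i = s'' at the i-th knot. Here h = (1, 1) and Δ = (-10, 0), so the interior equations h_(i-1)·M_(i-1) + 2(h_(i-1)+h_i)·M_i + h_i·M_(i+1) = 6(Δ_i − Δ_(i-1)) read
  1·M_0 + 4·M_1 + 1·M_2 = 6(Δ_1 - Δ_0) = 60
Natural end conditions: M_0 = M_2 = 0.
Solving the tridiagonal system: M_0 = 0, M_1 = 15, M_2 = 0.
On [2, 3], with s_1(t) = a_1 + b_1·(t - 2) + c_1·(t - 2)² + d_1·(t - 2)³: c_1 = M_1/2 = 15/2, d_1 = (M_2 - M_1)/(6h_1) = -5/2, b_1 = Δ_1 - h_1(2M_1 + M_2)/6 = -5.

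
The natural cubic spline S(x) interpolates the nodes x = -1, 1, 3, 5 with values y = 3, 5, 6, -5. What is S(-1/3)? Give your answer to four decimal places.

With m_i denoting the second derivative at x_i, h_i = 2, 2, 2, and Δ_i = (y_(i+1) − y_i)/h_i = 1, 1/2, -11/2:
  2·m_0 + 8·m_1 + 2·m_2 = 6(Δ_1 - Δ_0) = -3
  2·m_1 + 8·m_2 + 2·m_3 = 6(Δ_2 - Δ_1) = -36
Natural end conditions: m_0 = m_3 = 0.
Hence m_0 = 0, m_1 = 4/5, m_2 = -47/10, m_3 = 0.
On [-1, 1], S(x) = 3 + 11/15·(x + 1) + 0·(x + 1)² + 1/15·(x + 1)³.
With (x + 1) = 2/3: S(-1/3) = 1421/405.

3.5086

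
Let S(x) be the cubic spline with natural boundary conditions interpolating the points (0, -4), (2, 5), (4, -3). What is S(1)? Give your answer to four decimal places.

2.0938

Write σ_i for S''(x_i). With h_i = 2, 2 and divided differences Δ_i = 9/2, -4, the continuity of S' gives the tridiagonal system
  2·σ_0 + 8·σ_1 + 2·σ_2 = 6(Δ_1 - Δ_0) = -51
Natural end conditions: σ_0 = σ_2 = 0.
Hence σ_0 = 0, σ_1 = -51/8, σ_2 = 0.
On [0, 2], S(x) = -4 + 53/8·x + 0·x² - 17/32·x³.
With x = 1: S(1) = 67/32.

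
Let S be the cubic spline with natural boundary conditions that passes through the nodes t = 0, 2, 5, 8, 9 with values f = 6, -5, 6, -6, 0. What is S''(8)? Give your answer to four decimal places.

10.6955

Put M_i = S'' at the i-th knot. Here h = (2, 3, 3, 1) and Δ = (-11/2, 11/3, -4, 6), so the interior equations h_(i-1)·M_(i-1) + 2(h_(i-1)+h_i)·M_i + h_i·M_(i+1) = 6(Δ_i − Δ_(i-1)) read
  2·M_0 + 10·M_1 + 3·M_2 = 6(Δ_1 - Δ_0) = 55
  3·M_1 + 12·M_2 + 3·M_3 = 6(Δ_2 - Δ_1) = -46
  3·M_2 + 8·M_3 + 1·M_4 = 6(Δ_3 - Δ_2) = 60
Natural end conditions: M_0 = M_4 = 0.
Hence M_0 = 0, M_1 = 2143/266, M_2 = -3400/399, M_3 = 2845/266, M_4 = 0.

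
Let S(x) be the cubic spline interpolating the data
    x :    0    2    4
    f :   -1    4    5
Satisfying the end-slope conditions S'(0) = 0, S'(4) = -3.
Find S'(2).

With M_i denoting the second derivative at x_i, h_i = 2, 2, and Δ_i = (y_(i+1) − y_i)/h_i = 5/2, 1/2:
  2·M_0 + 8·M_1 + 2·M_2 = 6(Δ_1 - Δ_0) = -12
Clamped end conditions give two more equations: 2h_0·M_0 + h_0·M_1 = 6(Δ_0 - S'(0)) = 15 and h_1·M_1 + 2h_1·M_2 = 6(S'(4) - Δ_1) = -21.
Forward elimination and back-substitution give M_0 = 9/2, M_1 = -3/2, M_2 = -9/2.
On [2, 4], S'(x) = b_1 + 2c_1·(x - 2) + 3d_1·(x - 2)² with b_1 = Δ_1 - h_1(2M_1 + M_2)/6 = 3, c_1 = M_1/2 = -3/4, d_1 = (M_2 - M_1)/(6h_1) = -1/4. So S'(2) = 3.

3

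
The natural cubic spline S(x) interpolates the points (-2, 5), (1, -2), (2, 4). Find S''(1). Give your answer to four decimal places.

Put M_i = S'' at the i-th knot. Here h = (3, 1) and Δ = (-7/3, 6), so the interior equations h_(i-1)·M_(i-1) + 2(h_(i-1)+h_i)·M_i + h_i·M_(i+1) = 6(Δ_i − Δ_(i-1)) read
  3·M_0 + 8·M_1 + 1·M_2 = 6(Δ_1 - Δ_0) = 50
Natural end conditions: M_0 = M_2 = 0.
Solving the tridiagonal system: M_0 = 0, M_1 = 25/4, M_2 = 0.

6.2500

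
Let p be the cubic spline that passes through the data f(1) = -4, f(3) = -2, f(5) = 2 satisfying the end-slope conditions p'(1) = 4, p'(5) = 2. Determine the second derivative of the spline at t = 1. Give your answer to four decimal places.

With σ_i denoting the second derivative at x_i, h_i = 2, 2, and Δ_i = (y_(i+1) − y_i)/h_i = 1, 2:
  2·σ_0 + 8·σ_1 + 2·σ_2 = 6(Δ_1 - Δ_0) = 6
Clamped end conditions give two more equations: 2h_0·σ_0 + h_0·σ_1 = 6(Δ_0 - p'(1)) = -18 and h_1·σ_1 + 2h_1·σ_2 = 6(p'(5) - Δ_1) = 0.
Solving: σ_0 = -23/4, σ_1 = 5/2, σ_2 = -5/4.

-5.7500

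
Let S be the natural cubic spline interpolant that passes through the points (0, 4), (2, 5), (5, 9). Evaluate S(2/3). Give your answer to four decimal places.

4.2346

Put σ_i = S'' at the i-th knot. Here h = (2, 3) and Δ = (1/2, 4/3), so the interior equations h_(i-1)·σ_(i-1) + 2(h_(i-1)+h_i)·σ_i + h_i·σ_(i+1) = 6(Δ_i − Δ_(i-1)) read
  2·σ_0 + 10·σ_1 + 3·σ_2 = 6(Δ_1 - Δ_0) = 5
Natural end conditions: σ_0 = σ_2 = 0.
Solving: σ_0 = 0, σ_1 = 1/2, σ_2 = 0.
On [0, 2], S(t) = 4 + 1/3·t + 0·t² + 1/24·t³.
With t = 2/3: S(2/3) = 343/81.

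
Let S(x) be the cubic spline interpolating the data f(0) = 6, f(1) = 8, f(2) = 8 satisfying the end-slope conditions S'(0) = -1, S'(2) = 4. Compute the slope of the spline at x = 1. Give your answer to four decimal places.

Put σ_i = S'' at the i-th knot. Here h = (1, 1) and Δ = (2, 0), so the interior equations h_(i-1)·σ_(i-1) + 2(h_(i-1)+h_i)·σ_i + h_i·σ_(i+1) = 6(Δ_i − Δ_(i-1)) read
  1·σ_0 + 4·σ_1 + 1·σ_2 = 6(Δ_1 - Δ_0) = -12
Clamped end conditions give two more equations: 2h_0·σ_0 + h_0·σ_1 = 6(Δ_0 - S'(0)) = 18 and h_1·σ_1 + 2h_1·σ_2 = 6(S'(2) - Δ_1) = 24.
Solving the tridiagonal system: σ_0 = 29/2, σ_1 = -11, σ_2 = 35/2.
On [1, 2], S'(x) = b_1 + 2c_1·(x - 1) + 3d_1·(x - 1)² with b_1 = Δ_1 - h_1(2σ_1 + σ_2)/6 = 3/4, c_1 = σ_1/2 = -11/2, d_1 = (σ_2 - σ_1)/(6h_1) = 19/4. So S'(1) = 3/4.

0.7500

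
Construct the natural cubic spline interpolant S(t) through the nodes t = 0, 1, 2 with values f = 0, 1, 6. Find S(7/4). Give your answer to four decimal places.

Put m_i = S'' at the i-th knot. Here h = (1, 1) and Δ = (1, 5), so the interior equations h_(i-1)·m_(i-1) + 2(h_(i-1)+h_i)·m_i + h_i·m_(i+1) = 6(Δ_i − Δ_(i-1)) read
  1·m_0 + 4·m_1 + 1·m_2 = 6(Δ_1 - Δ_0) = 24
Natural end conditions: m_0 = m_2 = 0.
Solving the tridiagonal system: m_0 = 0, m_1 = 6, m_2 = 0.
On [1, 2], S(t) = 1 + 3·(t - 1) + 3·(t - 1)² - 1·(t - 1)³.
With (t - 1) = 3/4: S(7/4) = 289/64.

4.5156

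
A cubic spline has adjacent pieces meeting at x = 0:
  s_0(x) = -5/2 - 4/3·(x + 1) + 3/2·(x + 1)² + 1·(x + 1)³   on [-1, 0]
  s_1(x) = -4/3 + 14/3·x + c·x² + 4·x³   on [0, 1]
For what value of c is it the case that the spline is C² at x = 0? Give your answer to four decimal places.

4.5000

s_0''(x) = 3 + 6·(x + 1), so s_0''(0) = 9. On the right, s_1''(0) = 2c, so c = 9/2.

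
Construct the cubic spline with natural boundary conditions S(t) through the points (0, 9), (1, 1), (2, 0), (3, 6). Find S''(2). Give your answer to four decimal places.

Put σ_i = S'' at the i-th knot. Here h = (1, 1, 1) and Δ = (-8, -1, 6), so the interior equations h_(i-1)·σ_(i-1) + 2(h_(i-1)+h_i)·σ_i + h_i·σ_(i+1) = 6(Δ_i − Δ_(i-1)) read
  1·σ_0 + 4·σ_1 + 1·σ_2 = 6(Δ_1 - Δ_0) = 42
  1·σ_1 + 4·σ_2 + 1·σ_3 = 6(Δ_2 - Δ_1) = 42
Natural end conditions: σ_0 = σ_3 = 0.
Forward elimination and back-substitution give σ_0 = 0, σ_1 = 42/5, σ_2 = 42/5, σ_3 = 0.

8.4000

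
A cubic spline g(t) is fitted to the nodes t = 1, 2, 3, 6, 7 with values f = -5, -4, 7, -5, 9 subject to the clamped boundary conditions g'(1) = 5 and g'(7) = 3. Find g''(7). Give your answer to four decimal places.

Put M_i = g'' at the i-th knot. Here h = (1, 1, 3, 1) and Δ = (1, 11, -4, 14), so the interior equations h_(i-1)·M_(i-1) + 2(h_(i-1)+h_i)·M_i + h_i·M_(i+1) = 6(Δ_i − Δ_(i-1)) read
  1·M_0 + 4·M_1 + 1·M_2 = 6(Δ_1 - Δ_0) = 60
  1·M_1 + 8·M_2 + 3·M_3 = 6(Δ_2 - Δ_1) = -90
  3·M_2 + 8·M_3 + 1·M_4 = 6(Δ_3 - Δ_2) = 108
Clamped end conditions give two more equations: 2h_0·M_0 + h_0·M_1 = 6(Δ_0 - g'(1)) = -24 and h_3·M_3 + 2h_3·M_4 = 6(g'(7) - Δ_3) = -66.
Solving the tridiagonal system: M_0 = -493/19, M_1 = 530/19, M_2 = -487/19, M_3 = 552/19, M_4 = -903/19.

-47.5263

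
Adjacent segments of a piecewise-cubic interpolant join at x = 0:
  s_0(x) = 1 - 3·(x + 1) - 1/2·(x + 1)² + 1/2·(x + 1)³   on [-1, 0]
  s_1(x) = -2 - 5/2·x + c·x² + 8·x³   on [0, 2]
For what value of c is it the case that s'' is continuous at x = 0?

1

s_0''(x) = -1 + 3·(x + 1), so s_0''(0) = 2. On the right, s_1''(0) = 2c, so c = 1.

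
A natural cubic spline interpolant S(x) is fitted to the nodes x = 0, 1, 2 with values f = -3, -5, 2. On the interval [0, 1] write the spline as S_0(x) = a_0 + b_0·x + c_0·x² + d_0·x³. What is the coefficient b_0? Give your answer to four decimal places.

-4.2500

With M_i denoting the second derivative at x_i, h_i = 1, 1, and Δ_i = (y_(i+1) − y_i)/h_i = -2, 7:
  1·M_0 + 4·M_1 + 1·M_2 = 6(Δ_1 - Δ_0) = 54
Natural end conditions: M_0 = M_2 = 0.
Hence M_0 = 0, M_1 = 27/2, M_2 = 0.
On [0, 1], with S_0(x) = a_0 + b_0·x + c_0·x² + d_0·x³: c_0 = M_0/2 = 0, d_0 = (M_1 - M_0)/(6h_0) = 9/4, b_0 = Δ_0 - h_0(2M_0 + M_1)/6 = -17/4.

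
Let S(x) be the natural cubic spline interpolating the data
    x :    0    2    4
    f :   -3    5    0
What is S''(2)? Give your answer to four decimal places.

Write M_i for S''(x_i). With h_i = 2, 2 and divided differences Δ_i = 4, -5/2, the continuity of S' gives the tridiagonal system
  2·M_0 + 8·M_1 + 2·M_2 = 6(Δ_1 - Δ_0) = -39
Natural end conditions: M_0 = M_2 = 0.
Hence M_0 = 0, M_1 = -39/8, M_2 = 0.

-4.8750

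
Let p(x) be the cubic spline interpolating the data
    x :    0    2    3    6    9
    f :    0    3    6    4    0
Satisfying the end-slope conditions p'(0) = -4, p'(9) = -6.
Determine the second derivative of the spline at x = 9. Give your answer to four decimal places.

Let m_i = p''(x_i). Step sizes h_i = 2, 1, 3, 3; slopes of the chords Δ_i = (y_(i+1) - y_i)/h_i = 3/2, 3, -2/3, -4/3.
  2·m_0 + 6·m_1 + 1·m_2 = 6(Δ_1 - Δ_0) = 9
  1·m_1 + 8·m_2 + 3·m_3 = 6(Δ_2 - Δ_1) = -22
  3·m_2 + 12·m_3 + 3·m_4 = 6(Δ_3 - Δ_2) = -4
Clamped end conditions give two more equations: 2h_0·m_0 + h_0·m_1 = 6(Δ_0 - p'(0)) = 33 and h_3·m_3 + 2h_3·m_4 = 6(p'(9) - Δ_3) = -28.
Forward elimination and back-substitution give m_0 = 2807/324, m_1 = -67/81, m_2 = -545/162, m_3 = 155/81, m_4 = -911/162.

-5.6235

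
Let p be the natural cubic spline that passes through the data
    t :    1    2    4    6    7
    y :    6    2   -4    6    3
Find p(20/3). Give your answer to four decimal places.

4.5481

Let M_i = p''(x_i). Step sizes h_i = 1, 2, 2, 1; slopes of the chords Δ_i = (y_(i+1) - y_i)/h_i = -4, -3, 5, -3.
  1·M_0 + 6·M_1 + 2·M_2 = 6(Δ_1 - Δ_0) = 6
  2·M_1 + 8·M_2 + 2·M_3 = 6(Δ_2 - Δ_1) = 48
  2·M_2 + 6·M_3 + 1·M_4 = 6(Δ_3 - Δ_2) = -48
Natural end conditions: M_0 = M_4 = 0.
Solving: M_0 = 0, M_1 = -21/10, M_2 = 93/10, M_3 = -111/10, M_4 = 0.
On [6, 7], p(t) = 6 + 7/10·(t - 6) - 111/20·(t - 6)² + 37/20·(t - 6)³.
With (t - 6) = 2/3: p(20/3) = 614/135.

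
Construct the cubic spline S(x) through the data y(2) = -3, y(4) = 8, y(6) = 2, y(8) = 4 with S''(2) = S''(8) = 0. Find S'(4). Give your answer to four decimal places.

0.4333

Put m_i = S'' at the i-th knot. Here h = (2, 2, 2) and Δ = (11/2, -3, 1), so the interior equations h_(i-1)·m_(i-1) + 2(h_(i-1)+h_i)·m_i + h_i·m_(i+1) = 6(Δ_i − Δ_(i-1)) read
  2·m_0 + 8·m_1 + 2·m_2 = 6(Δ_1 - Δ_0) = -51
  2·m_1 + 8·m_2 + 2·m_3 = 6(Δ_2 - Δ_1) = 24
Natural end conditions: m_0 = m_3 = 0.
Solving the tridiagonal system: m_0 = 0, m_1 = -38/5, m_2 = 49/10, m_3 = 0.
On [4, 6], S'(x) = b_1 + 2c_1·(x - 4) + 3d_1·(x - 4)² with b_1 = Δ_1 - h_1(2m_1 + m_2)/6 = 13/30, c_1 = m_1/2 = -19/5, d_1 = (m_2 - m_1)/(6h_1) = 25/24. So S'(4) = 13/30.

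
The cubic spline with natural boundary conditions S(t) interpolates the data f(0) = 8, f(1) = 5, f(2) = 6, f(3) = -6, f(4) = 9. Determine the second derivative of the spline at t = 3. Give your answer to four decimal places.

49.3929

Let M_i = S''(x_i). Step sizes h_i = 1, 1, 1, 1; slopes of the chords Δ_i = (y_(i+1) - y_i)/h_i = -3, 1, -12, 15.
  1·M_0 + 4·M_1 + 1·M_2 = 6(Δ_1 - Δ_0) = 24
  1·M_1 + 4·M_2 + 1·M_3 = 6(Δ_2 - Δ_1) = -78
  1·M_2 + 4·M_3 + 1·M_4 = 6(Δ_3 - Δ_2) = 162
Natural end conditions: M_0 = M_4 = 0.
Solving the tridiagonal system: M_0 = 0, M_1 = 417/28, M_2 = -249/7, M_3 = 1383/28, M_4 = 0.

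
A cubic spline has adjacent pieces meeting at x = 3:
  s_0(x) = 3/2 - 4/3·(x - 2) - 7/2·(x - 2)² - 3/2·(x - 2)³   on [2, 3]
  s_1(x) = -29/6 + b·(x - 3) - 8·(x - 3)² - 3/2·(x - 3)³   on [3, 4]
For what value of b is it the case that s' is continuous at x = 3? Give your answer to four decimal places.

-12.8333

s_0'(x) = -4/3 - 7·(x - 2) - 9/2·(x - 2)², so s_0'(3) = -77/6. On the right, s_1'(3) = b, so b = -77/6.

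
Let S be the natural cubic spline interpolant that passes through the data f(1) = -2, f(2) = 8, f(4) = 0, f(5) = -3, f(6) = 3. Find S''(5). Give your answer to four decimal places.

12.4918

Put σ_i = S'' at the i-th knot. Here h = (1, 2, 1, 1) and Δ = (10, -4, -3, 6), so the interior equations h_(i-1)·σ_(i-1) + 2(h_(i-1)+h_i)·σ_i + h_i·σ_(i+1) = 6(Δ_i − Δ_(i-1)) read
  1·σ_0 + 6·σ_1 + 2·σ_2 = 6(Δ_1 - Δ_0) = -84
  2·σ_1 + 6·σ_2 + 1·σ_3 = 6(Δ_2 - Δ_1) = 6
  1·σ_2 + 4·σ_3 + 1·σ_4 = 6(Δ_3 - Δ_2) = 54
Natural end conditions: σ_0 = σ_4 = 0.
Solving: σ_0 = 0, σ_1 = -936/61, σ_2 = 246/61, σ_3 = 762/61, σ_4 = 0.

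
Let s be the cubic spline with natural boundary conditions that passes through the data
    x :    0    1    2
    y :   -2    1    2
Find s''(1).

Put M_i = s'' at the i-th knot. Here h = (1, 1) and Δ = (3, 1), so the interior equations h_(i-1)·M_(i-1) + 2(h_(i-1)+h_i)·M_i + h_i·M_(i+1) = 6(Δ_i − Δ_(i-1)) read
  1·M_0 + 4·M_1 + 1·M_2 = 6(Δ_1 - Δ_0) = -12
Natural end conditions: M_0 = M_2 = 0.
Solving: M_0 = 0, M_1 = -3, M_2 = 0.

-3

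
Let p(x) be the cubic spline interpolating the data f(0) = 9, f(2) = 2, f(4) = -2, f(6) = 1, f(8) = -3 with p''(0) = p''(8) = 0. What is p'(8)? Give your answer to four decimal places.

-3.1607

Write M_i for p''(x_i). With h_i = 2, 2, 2, 2 and divided differences Δ_i = -7/2, -2, 3/2, -2, the continuity of p' gives the tridiagonal system
  2·M_0 + 8·M_1 + 2·M_2 = 6(Δ_1 - Δ_0) = 9
  2·M_1 + 8·M_2 + 2·M_3 = 6(Δ_2 - Δ_1) = 21
  2·M_2 + 8·M_3 + 2·M_4 = 6(Δ_3 - Δ_2) = -21
Natural end conditions: M_0 = M_4 = 0.
Solving the tridiagonal system: M_0 = 0, M_1 = 15/56, M_2 = 24/7, M_3 = -195/56, M_4 = 0.
On [6, 8], p'(x) = b_3 + 2c_3·(x - 6) + 3d_3·(x - 6)² with b_3 = Δ_3 - h_3(2M_3 + M_4)/6 = 9/28, c_3 = M_3/2 = -195/112, d_3 = (M_4 - M_3)/(6h_3) = 65/224. So p'(8) = -177/56.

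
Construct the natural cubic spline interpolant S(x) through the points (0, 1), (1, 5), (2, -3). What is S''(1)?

-18

With m_i denoting the second derivative at x_i, h_i = 1, 1, and Δ_i = (y_(i+1) − y_i)/h_i = 4, -8:
  1·m_0 + 4·m_1 + 1·m_2 = 6(Δ_1 - Δ_0) = -72
Natural end conditions: m_0 = m_2 = 0.
Hence m_0 = 0, m_1 = -18, m_2 = 0.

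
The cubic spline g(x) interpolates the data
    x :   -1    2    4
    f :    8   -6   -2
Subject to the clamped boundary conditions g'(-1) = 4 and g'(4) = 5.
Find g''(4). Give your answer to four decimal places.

0.7000

With m_i denoting the second derivative at x_i, h_i = 3, 2, and Δ_i = (y_(i+1) − y_i)/h_i = -14/3, 2:
  3·m_0 + 10·m_1 + 2·m_2 = 6(Δ_1 - Δ_0) = 40
Clamped end conditions give two more equations: 2h_0·m_0 + h_0·m_1 = 6(Δ_0 - g'(-1)) = -52 and h_1·m_1 + 2h_1·m_2 = 6(g'(4) - Δ_1) = 18.
Forward elimination and back-substitution give m_0 = -187/15, m_1 = 38/5, m_2 = 7/10.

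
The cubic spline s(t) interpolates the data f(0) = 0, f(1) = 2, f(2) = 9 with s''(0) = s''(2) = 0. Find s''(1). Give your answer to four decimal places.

7.5000

Write M_i for s''(x_i). With h_i = 1, 1 and divided differences Δ_i = 2, 7, the continuity of s' gives the tridiagonal system
  1·M_0 + 4·M_1 + 1·M_2 = 6(Δ_1 - Δ_0) = 30
Natural end conditions: M_0 = M_2 = 0.
Solving: M_0 = 0, M_1 = 15/2, M_2 = 0.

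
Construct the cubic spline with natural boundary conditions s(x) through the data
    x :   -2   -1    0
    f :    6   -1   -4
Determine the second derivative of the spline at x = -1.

Let M_i = s''(x_i). Step sizes h_i = 1, 1; slopes of the chords Δ_i = (y_(i+1) - y_i)/h_i = -7, -3.
  1·M_0 + 4·M_1 + 1·M_2 = 6(Δ_1 - Δ_0) = 24
Natural end conditions: M_0 = M_2 = 0.
Hence M_0 = 0, M_1 = 6, M_2 = 0.

6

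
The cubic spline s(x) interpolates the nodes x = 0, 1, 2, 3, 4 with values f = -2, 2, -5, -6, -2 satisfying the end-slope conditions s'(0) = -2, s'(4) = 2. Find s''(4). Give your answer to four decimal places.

Write M_i for s''(x_i). With h_i = 1, 1, 1, 1 and divided differences Δ_i = 4, -7, -1, 4, the continuity of s' gives the tridiagonal system
  1·M_0 + 4·M_1 + 1·M_2 = 6(Δ_1 - Δ_0) = -66
  1·M_1 + 4·M_2 + 1·M_3 = 6(Δ_2 - Δ_1) = 36
  1·M_2 + 4·M_3 + 1·M_4 = 6(Δ_3 - Δ_2) = 30
Clamped end conditions give two more equations: 2h_0·M_0 + h_0·M_1 = 6(Δ_0 - s'(0)) = 36 and h_3·M_3 + 2h_3·M_4 = 6(s'(4) - Δ_3) = -12.
Solving: M_0 = 449/14, M_1 = -197/7, M_2 = 29/2, M_3 = 43/7, M_4 = -127/14.

-9.0714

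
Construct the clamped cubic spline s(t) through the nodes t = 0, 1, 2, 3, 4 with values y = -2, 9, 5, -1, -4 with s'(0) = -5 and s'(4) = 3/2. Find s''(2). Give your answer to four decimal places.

With M_i denoting the second derivative at x_i, h_i = 1, 1, 1, 1, and Δ_i = (y_(i+1) − y_i)/h_i = 11, -4, -6, -3:
  1·M_0 + 4·M_1 + 1·M_2 = 6(Δ_1 - Δ_0) = -90
  1·M_1 + 4·M_2 + 1·M_3 = 6(Δ_2 - Δ_1) = -12
  1·M_2 + 4·M_3 + 1·M_4 = 6(Δ_3 - Δ_2) = 18
Clamped end conditions give two more equations: 2h_0·M_0 + h_0·M_1 = 6(Δ_0 - s'(0)) = 96 and h_3·M_3 + 2h_3·M_4 = 6(s'(4) - Δ_3) = 27.
Solving the tridiagonal system: M_0 = 3853/56, M_1 = -1165/28, M_2 = 61/8, M_3 = -25/28, M_4 = 781/56.

7.6250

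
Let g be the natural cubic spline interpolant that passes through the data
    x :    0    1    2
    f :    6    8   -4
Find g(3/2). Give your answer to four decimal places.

3.3125

Write M_i for g''(x_i). With h_i = 1, 1 and divided differences Δ_i = 2, -12, the continuity of g' gives the tridiagonal system
  1·M_0 + 4·M_1 + 1·M_2 = 6(Δ_1 - Δ_0) = -84
Natural end conditions: M_0 = M_2 = 0.
Forward elimination and back-substitution give M_0 = 0, M_1 = -21, M_2 = 0.
On [1, 2], g(x) = 8 - 5·(x - 1) - 21/2·(x - 1)² + 7/2·(x - 1)³.
With (x - 1) = 1/2: g(3/2) = 53/16.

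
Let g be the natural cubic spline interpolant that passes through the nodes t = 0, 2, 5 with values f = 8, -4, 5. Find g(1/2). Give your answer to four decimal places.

4.1563

Let σ_i = g''(x_i). Step sizes h_i = 2, 3; slopes of the chords Δ_i = (y_(i+1) - y_i)/h_i = -6, 3.
  2·σ_0 + 10·σ_1 + 3·σ_2 = 6(Δ_1 - Δ_0) = 54
Natural end conditions: σ_0 = σ_2 = 0.
Hence σ_0 = 0, σ_1 = 27/5, σ_2 = 0.
On [0, 2], g(t) = 8 - 39/5·t + 0·t² + 9/20·t³.
With t = 1/2: g(1/2) = 133/32.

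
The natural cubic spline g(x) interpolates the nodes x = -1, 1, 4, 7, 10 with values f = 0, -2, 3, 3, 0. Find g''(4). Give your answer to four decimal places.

-1.2850

Let M_i = g''(x_i). Step sizes h_i = 2, 3, 3, 3; slopes of the chords Δ_i = (y_(i+1) - y_i)/h_i = -1, 5/3, 0, -1.
  2·M_0 + 10·M_1 + 3·M_2 = 6(Δ_1 - Δ_0) = 16
  3·M_1 + 12·M_2 + 3·M_3 = 6(Δ_2 - Δ_1) = -10
  3·M_2 + 12·M_3 + 3·M_4 = 6(Δ_3 - Δ_2) = -6
Natural end conditions: M_0 = M_4 = 0.
Solving the tridiagonal system: M_0 = 0, M_1 = 137/69, M_2 = -266/207, M_3 = -37/207, M_4 = 0.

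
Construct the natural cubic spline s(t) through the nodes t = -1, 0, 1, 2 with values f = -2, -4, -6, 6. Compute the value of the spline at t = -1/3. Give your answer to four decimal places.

-2.9877

With M_i denoting the second derivative at x_i, h_i = 1, 1, 1, and Δ_i = (y_(i+1) − y_i)/h_i = -2, -2, 12:
  1·M_0 + 4·M_1 + 1·M_2 = 6(Δ_1 - Δ_0) = 0
  1·M_1 + 4·M_2 + 1·M_3 = 6(Δ_2 - Δ_1) = 84
Natural end conditions: M_0 = M_3 = 0.
Solving: M_0 = 0, M_1 = -28/5, M_2 = 112/5, M_3 = 0.
On [-1, 0], s(t) = -2 - 16/15·(t + 1) + 0·(t + 1)² - 14/15·(t + 1)³.
With (t + 1) = 2/3: s(-1/3) = -242/81.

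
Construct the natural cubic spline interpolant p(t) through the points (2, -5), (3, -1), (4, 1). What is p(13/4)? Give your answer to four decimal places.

Let σ_i = p''(x_i). Step sizes h_i = 1, 1; slopes of the chords Δ_i = (y_(i+1) - y_i)/h_i = 4, 2.
  1·σ_0 + 4·σ_1 + 1·σ_2 = 6(Δ_1 - Δ_0) = -12
Natural end conditions: σ_0 = σ_2 = 0.
Hence σ_0 = 0, σ_1 = -3, σ_2 = 0.
On [3, 4], p(t) = -1 + 3·(t - 3) - 3/2·(t - 3)² + 1/2·(t - 3)³.
With (t - 3) = 1/4: p(13/4) = -43/128.

-0.3359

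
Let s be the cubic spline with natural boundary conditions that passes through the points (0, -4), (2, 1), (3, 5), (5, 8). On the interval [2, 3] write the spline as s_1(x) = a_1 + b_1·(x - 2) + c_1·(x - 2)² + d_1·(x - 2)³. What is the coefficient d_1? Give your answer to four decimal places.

-0.8000

Put m_i = s'' at the i-th knot. Here h = (2, 1, 2) and Δ = (5/2, 4, 3/2), so the interior equations h_(i-1)·m_(i-1) + 2(h_(i-1)+h_i)·m_i + h_i·m_(i+1) = 6(Δ_i − Δ_(i-1)) read
  2·m_0 + 6·m_1 + 1·m_2 = 6(Δ_1 - Δ_0) = 9
  1·m_1 + 6·m_2 + 2·m_3 = 6(Δ_2 - Δ_1) = -15
Natural end conditions: m_0 = m_3 = 0.
Forward elimination and back-substitution give m_0 = 0, m_1 = 69/35, m_2 = -99/35, m_3 = 0.
On [2, 3], with s_1(x) = a_1 + b_1·(x - 2) + c_1·(x - 2)² + d_1·(x - 2)³: c_1 = m_1/2 = 69/70, d_1 = (m_2 - m_1)/(6h_1) = -4/5, b_1 = Δ_1 - h_1(2m_1 + m_2)/6 = 267/70.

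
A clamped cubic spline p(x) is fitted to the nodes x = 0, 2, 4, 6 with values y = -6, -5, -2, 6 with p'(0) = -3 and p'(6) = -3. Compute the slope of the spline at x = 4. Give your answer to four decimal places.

4.6000

Write M_i for p''(x_i). With h_i = 2, 2, 2 and divided differences Δ_i = 1/2, 3/2, 4, the continuity of p' gives the tridiagonal system
  2·M_0 + 8·M_1 + 2·M_2 = 6(Δ_1 - Δ_0) = 6
  2·M_1 + 8·M_2 + 2·M_3 = 6(Δ_2 - Δ_1) = 15
Clamped end conditions give two more equations: 2h_0·M_0 + h_0·M_1 = 6(Δ_0 - p'(0)) = 21 and h_2·M_2 + 2h_2·M_3 = 6(p'(6) - Δ_2) = -42.
Solving: M_0 = 32/5, M_1 = -23/10, M_2 = 29/5, M_3 = -67/5.
On [4, 6], p'(x) = b_2 + 2c_2·(x - 4) + 3d_2·(x - 4)² with b_2 = Δ_2 - h_2(2M_2 + M_3)/6 = 23/5, c_2 = M_2/2 = 29/10, d_2 = (M_3 - M_2)/(6h_2) = -8/5. So p'(4) = 23/5.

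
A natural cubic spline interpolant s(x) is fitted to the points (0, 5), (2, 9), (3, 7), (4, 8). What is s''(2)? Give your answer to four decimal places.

Write M_i for s''(x_i). With h_i = 2, 1, 1 and divided differences Δ_i = 2, -2, 1, the continuity of s' gives the tridiagonal system
  2·M_0 + 6·M_1 + 1·M_2 = 6(Δ_1 - Δ_0) = -24
  1·M_1 + 4·M_2 + 1·M_3 = 6(Δ_2 - Δ_1) = 18
Natural end conditions: M_0 = M_3 = 0.
Solving: M_0 = 0, M_1 = -114/23, M_2 = 132/23, M_3 = 0.

-4.9565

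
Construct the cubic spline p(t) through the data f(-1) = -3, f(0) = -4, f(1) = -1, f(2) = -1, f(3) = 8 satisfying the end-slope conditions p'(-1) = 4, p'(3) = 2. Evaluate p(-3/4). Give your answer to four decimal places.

Let M_i = p''(x_i). Step sizes h_i = 1, 1, 1, 1; slopes of the chords Δ_i = (y_(i+1) - y_i)/h_i = -1, 3, 0, 9.
  1·M_0 + 4·M_1 + 1·M_2 = 6(Δ_1 - Δ_0) = 24
  1·M_1 + 4·M_2 + 1·M_3 = 6(Δ_2 - Δ_1) = -18
  1·M_2 + 4·M_3 + 1·M_4 = 6(Δ_3 - Δ_2) = 54
Clamped end conditions give two more equations: 2h_0·M_0 + h_0·M_1 = 6(Δ_0 - p'(-1)) = -30 and h_3·M_3 + 2h_3·M_4 = 6(p'(3) - Δ_3) = -42.
Solving the tridiagonal system: M_0 = -635/28, M_1 = 215/14, M_2 = -59/4, M_3 = 359/14, M_4 = -947/28.
On [-1, 0], p(t) = -3 + 4·(t + 1) - 635/56·(t + 1)² + 355/56·(t + 1)³.
With (t + 1) = 1/4: p(-3/4) = -9353/3584.

-2.6097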